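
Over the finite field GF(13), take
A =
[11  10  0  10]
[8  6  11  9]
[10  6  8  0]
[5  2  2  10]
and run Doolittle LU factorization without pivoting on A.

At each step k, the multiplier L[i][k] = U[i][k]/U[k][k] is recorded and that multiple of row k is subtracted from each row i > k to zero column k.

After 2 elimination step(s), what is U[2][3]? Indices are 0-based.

[col 0] pivot 11
  R1 -= 9*R0 → (0, 7, 11, 10)  (L[1][0] := 9)
  R2 -= 8*R0 → (0, 4, 8, 11)  (L[2][0] := 8)
  R3 -= 4*R0 → (0, 1, 2, 9)  (L[3][0] := 4)
[col 1] pivot 7
  R2 -= 8*R1 → (0, 0, 11, 9)  (L[2][1] := 8)
  R3 -= 2*R1 → (0, 0, 6, 2)  (L[3][1] := 2)

U[2][3] = 9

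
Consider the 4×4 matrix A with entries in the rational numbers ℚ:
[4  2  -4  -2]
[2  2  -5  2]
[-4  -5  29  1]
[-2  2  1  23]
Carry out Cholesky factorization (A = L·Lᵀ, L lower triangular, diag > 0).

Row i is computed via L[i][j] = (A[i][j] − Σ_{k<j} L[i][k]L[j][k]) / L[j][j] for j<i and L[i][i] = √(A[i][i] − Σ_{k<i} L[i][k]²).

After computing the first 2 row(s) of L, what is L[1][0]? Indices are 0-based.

L[1][0] = 1

Step 1: L[0][0] = √(4) = 2.
  L[1][0] = (2) / L[0][0] = 1.
Step 2: L[1][1] = √(1) = 1.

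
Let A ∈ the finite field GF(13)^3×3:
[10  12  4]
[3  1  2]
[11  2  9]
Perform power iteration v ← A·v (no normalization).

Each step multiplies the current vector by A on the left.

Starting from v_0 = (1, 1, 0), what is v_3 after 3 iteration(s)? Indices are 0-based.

v_3 = (9, 9, 8)

v_0 = (1, 1, 0).
v_1 = A·v_0 = (9, 4, 0).
v_2 = A·v_1 = (8, 5, 3).
v_3 = A·v_2 = (9, 9, 8).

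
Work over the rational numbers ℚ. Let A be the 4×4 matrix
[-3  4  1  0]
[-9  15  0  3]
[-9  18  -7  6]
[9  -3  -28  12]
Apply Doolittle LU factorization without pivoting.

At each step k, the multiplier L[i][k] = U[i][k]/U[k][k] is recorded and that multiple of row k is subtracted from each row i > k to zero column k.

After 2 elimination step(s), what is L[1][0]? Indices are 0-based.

Step 1: pivot at (0,0) is -3.
  row1 ← row1 − (3)·row0  ⇒  L[1][0]=3, U row1=(0, 3, -3, 3)
  row2 ← row2 − (3)·row0  ⇒  L[2][0]=3, U row2=(0, 6, -10, 6)
  row3 ← row3 − (-3)·row0  ⇒  L[3][0]=-3, U row3=(0, 9, -25, 12)
Step 2: pivot at (1,1) is 3.
  row2 ← row2 − (2)·row1  ⇒  L[2][1]=2, U row2=(0, 0, -4, 0)
  row3 ← row3 − (3)·row1  ⇒  L[3][1]=3, U row3=(0, 0, -16, 3)

L[1][0] = 3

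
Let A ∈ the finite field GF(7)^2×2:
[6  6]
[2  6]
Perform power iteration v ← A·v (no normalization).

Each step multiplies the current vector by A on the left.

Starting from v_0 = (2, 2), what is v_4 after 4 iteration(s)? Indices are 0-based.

v_4 = (6, 2)

v_0 = (2, 2).
v_1 = A·v_0 = (3, 2).
v_2 = A·v_1 = (2, 4).
v_3 = A·v_2 = (1, 0).
v_4 = A·v_3 = (6, 2).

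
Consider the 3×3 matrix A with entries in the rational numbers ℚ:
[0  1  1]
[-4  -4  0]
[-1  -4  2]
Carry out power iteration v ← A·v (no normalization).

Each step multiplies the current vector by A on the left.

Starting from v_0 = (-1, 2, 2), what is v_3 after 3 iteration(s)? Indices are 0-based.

v_0 = (-1, 2, 2).
v_1 = A·v_0 = (4, -4, -3).
v_2 = A·v_1 = (-7, 0, 6).
v_3 = A·v_2 = (6, 28, 19).

v_3 = (6, 28, 19)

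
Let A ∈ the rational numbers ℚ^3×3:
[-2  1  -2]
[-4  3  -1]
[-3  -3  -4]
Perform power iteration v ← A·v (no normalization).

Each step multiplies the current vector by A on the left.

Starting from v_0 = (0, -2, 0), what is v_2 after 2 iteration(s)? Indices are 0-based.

v_2 = (-14, -16, 0)

v_0 = (0, -2, 0).
v_1 = A·v_0 = (-2, -6, 6).
v_2 = A·v_1 = (-14, -16, 0).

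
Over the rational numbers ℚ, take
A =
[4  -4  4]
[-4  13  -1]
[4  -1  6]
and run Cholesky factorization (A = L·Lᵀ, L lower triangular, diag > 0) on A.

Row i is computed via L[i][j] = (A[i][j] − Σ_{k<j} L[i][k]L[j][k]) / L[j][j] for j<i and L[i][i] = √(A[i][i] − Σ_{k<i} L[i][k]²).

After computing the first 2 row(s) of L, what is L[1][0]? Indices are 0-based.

Step 1: L[0][0] = √(4) = 2.
  L[1][0] = (-4) / L[0][0] = -2.
Step 2: L[1][1] = √(9) = 3.

L[1][0] = -2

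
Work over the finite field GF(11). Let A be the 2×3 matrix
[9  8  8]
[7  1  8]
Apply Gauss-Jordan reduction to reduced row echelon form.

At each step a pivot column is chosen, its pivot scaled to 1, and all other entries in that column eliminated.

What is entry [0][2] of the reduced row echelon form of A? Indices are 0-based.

[1] R0 /= 9  ⇒  (1, 7, 7)
     R1 -= 7·R0  ⇒  (0, 7, 3)
[2] R1 /= 7  ⇒  (0, 1, 2)
     R0 -= 7·R1  ⇒  (1, 0, 4)

M[0][2] = 4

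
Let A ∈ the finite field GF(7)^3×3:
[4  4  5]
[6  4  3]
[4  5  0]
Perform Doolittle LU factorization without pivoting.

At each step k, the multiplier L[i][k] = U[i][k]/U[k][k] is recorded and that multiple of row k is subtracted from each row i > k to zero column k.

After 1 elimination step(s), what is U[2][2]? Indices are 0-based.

[col 0] pivot 4
  R1 -= 5*R0 → (0, 5, 6)  (L[1][0] := 5)
  R2 -= 1*R0 → (0, 1, 2)  (L[2][0] := 1)

U[2][2] = 2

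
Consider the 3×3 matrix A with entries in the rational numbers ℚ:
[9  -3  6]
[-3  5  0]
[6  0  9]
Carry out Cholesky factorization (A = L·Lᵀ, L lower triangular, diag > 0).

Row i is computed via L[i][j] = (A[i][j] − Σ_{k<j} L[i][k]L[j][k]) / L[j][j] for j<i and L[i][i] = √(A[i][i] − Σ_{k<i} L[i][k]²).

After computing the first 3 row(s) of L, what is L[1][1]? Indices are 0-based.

Step 1: L[0][0] = √(9) = 3.
  L[1][0] = (-3) / L[0][0] = -1.
Step 2: L[1][1] = √(4) = 2.
  L[2][0] = (6) / L[0][0] = 2.
  L[2][1] = (2) / L[1][1] = 1.
Step 3: L[2][2] = √(4) = 2.

L[1][1] = 2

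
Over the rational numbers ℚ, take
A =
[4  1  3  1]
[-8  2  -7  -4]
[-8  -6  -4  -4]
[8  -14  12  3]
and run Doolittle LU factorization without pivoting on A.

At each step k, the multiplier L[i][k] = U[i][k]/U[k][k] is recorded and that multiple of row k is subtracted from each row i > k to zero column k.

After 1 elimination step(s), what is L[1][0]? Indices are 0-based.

k=0: U[0][0]=4
  eliminate (1,0): mult=-2, new row 1: (0, 4, -1, -2); set L[1][0]=-2
  eliminate (2,0): mult=-2, new row 2: (0, -4, 2, -2); set L[2][0]=-2
  eliminate (3,0): mult=2, new row 3: (0, -16, 6, 1); set L[3][0]=2

L[1][0] = -2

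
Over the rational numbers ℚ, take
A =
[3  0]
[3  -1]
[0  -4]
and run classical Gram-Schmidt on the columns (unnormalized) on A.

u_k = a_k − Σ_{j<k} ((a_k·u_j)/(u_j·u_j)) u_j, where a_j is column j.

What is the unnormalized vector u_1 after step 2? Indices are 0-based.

Step 1: u_0 = a_0 = (3, 3, 0).
Step 2: u_1 = a_1 − (-1/6)·u_0 = (1/2, -1/2, -4).

u_1 = (1/2, -1/2, -4)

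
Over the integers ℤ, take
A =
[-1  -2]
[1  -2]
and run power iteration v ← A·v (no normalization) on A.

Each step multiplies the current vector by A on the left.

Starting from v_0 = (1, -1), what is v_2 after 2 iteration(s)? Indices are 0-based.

v_2 = (-7, -5)

v_0 = (1, -1).
v_1 = A·v_0 = (1, 3).
v_2 = A·v_1 = (-7, -5).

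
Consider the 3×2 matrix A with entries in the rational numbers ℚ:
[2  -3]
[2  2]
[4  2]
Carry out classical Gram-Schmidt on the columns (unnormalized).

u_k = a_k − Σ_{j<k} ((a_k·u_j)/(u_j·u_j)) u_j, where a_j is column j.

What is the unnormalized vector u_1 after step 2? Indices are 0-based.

u_1 = (-7/2, 3/2, 1)

Step 1: u_0 = a_0 = (2, 2, 4).
Step 2: u_1 = a_1 − (1/4)·u_0 = (-7/2, 3/2, 1).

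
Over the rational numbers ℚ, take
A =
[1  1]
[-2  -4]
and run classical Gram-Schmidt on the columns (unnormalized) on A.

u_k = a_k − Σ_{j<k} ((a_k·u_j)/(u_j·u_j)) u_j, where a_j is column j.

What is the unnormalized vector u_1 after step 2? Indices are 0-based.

u_1 = (-4/5, -2/5)

Step 1: u_0 = a_0 = (1, -2).
Step 2: u_1 = a_1 − (9/5)·u_0 = (-4/5, -2/5).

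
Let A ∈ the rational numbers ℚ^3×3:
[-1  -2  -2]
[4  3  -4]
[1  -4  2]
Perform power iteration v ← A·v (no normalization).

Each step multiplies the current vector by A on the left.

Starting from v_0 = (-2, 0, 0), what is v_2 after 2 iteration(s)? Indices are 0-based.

v_2 = (18, -8, 30)

v_0 = (-2, 0, 0).
v_1 = A·v_0 = (2, -8, -2).
v_2 = A·v_1 = (18, -8, 30).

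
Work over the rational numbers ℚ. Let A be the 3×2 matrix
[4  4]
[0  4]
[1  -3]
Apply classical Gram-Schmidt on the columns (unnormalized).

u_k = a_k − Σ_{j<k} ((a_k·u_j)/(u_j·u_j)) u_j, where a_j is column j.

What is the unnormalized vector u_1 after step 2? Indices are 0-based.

Step 1: u_0 = a_0 = (4, 0, 1).
Step 2: u_1 = a_1 − (13/17)·u_0 = (16/17, 4, -64/17).

u_1 = (16/17, 4, -64/17)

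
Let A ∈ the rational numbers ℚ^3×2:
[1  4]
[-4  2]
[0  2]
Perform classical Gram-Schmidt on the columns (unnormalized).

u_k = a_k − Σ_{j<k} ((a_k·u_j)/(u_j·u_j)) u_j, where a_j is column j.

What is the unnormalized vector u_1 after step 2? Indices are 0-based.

Step 1: u_0 = a_0 = (1, -4, 0).
Step 2: u_1 = a_1 − (-4/17)·u_0 = (72/17, 18/17, 2).

u_1 = (72/17, 18/17, 2)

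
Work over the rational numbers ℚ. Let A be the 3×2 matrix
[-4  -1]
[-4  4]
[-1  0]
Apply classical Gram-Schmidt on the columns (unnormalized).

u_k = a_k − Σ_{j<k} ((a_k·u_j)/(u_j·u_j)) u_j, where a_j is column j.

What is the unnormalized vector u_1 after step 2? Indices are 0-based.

u_1 = (-27/11, 28/11, -4/11)

Step 1: u_0 = a_0 = (-4, -4, -1).
Step 2: u_1 = a_1 − (-4/11)·u_0 = (-27/11, 28/11, -4/11).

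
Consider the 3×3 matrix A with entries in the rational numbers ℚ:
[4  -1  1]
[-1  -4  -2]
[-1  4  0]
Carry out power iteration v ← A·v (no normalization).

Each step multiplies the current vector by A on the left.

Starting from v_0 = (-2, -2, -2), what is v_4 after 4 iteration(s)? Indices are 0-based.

v_4 = (-592, 20, 380)

v_0 = (-2, -2, -2).
v_1 = A·v_0 = (-8, 14, -6).
v_2 = A·v_1 = (-52, -36, 64).
v_3 = A·v_2 = (-108, 68, -92).
v_4 = A·v_3 = (-592, 20, 380).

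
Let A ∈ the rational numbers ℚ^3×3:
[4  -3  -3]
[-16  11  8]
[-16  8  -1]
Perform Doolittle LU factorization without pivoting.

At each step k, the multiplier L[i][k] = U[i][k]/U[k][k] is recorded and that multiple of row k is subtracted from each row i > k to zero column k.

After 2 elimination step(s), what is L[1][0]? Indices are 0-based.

k=0: U[0][0]=4
  eliminate (1,0): mult=-4, new row 1: (0, -1, -4); set L[1][0]=-4
  eliminate (2,0): mult=-4, new row 2: (0, -4, -13); set L[2][0]=-4
k=1: U[1][1]=-1
  eliminate (2,1): mult=4, new row 2: (0, 0, 3); set L[2][1]=4

L[1][0] = -4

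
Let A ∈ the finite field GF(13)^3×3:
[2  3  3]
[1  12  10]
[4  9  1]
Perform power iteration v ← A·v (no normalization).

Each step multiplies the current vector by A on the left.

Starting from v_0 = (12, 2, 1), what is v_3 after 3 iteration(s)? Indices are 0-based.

v_3 = (5, 2, 8)

v_0 = (12, 2, 1).
v_1 = A·v_0 = (7, 7, 2).
v_2 = A·v_1 = (2, 7, 2).
v_3 = A·v_2 = (5, 2, 8).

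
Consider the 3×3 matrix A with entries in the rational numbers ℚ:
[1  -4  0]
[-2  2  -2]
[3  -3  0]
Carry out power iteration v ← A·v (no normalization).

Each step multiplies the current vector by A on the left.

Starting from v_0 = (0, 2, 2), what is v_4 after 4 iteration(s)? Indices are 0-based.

v_4 = (-600, 696, -720)

v_0 = (0, 2, 2).
v_1 = A·v_0 = (-8, 0, -6).
v_2 = A·v_1 = (-8, 28, -24).
v_3 = A·v_2 = (-120, 120, -108).
v_4 = A·v_3 = (-600, 696, -720).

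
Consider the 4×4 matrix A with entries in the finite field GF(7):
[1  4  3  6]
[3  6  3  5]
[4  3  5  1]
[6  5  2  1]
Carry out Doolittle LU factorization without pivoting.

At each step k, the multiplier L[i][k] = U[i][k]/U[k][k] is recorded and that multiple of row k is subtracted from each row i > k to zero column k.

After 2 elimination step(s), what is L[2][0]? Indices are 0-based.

[col 0] pivot 1
  R1 -= 3*R0 → (0, 1, 1, 1)  (L[1][0] := 3)
  R2 -= 4*R0 → (0, 1, 0, 5)  (L[2][0] := 4)
  R3 -= 6*R0 → (0, 2, 5, 0)  (L[3][0] := 6)
[col 1] pivot 1
  R2 -= 1*R1 → (0, 0, 6, 4)  (L[2][1] := 1)
  R3 -= 2*R1 → (0, 0, 3, 5)  (L[3][1] := 2)

L[2][0] = 4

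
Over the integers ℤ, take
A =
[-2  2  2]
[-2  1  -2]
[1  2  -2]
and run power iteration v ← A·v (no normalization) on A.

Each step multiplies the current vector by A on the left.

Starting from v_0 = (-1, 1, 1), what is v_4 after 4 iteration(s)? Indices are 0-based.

v_0 = (-1, 1, 1).
v_1 = A·v_0 = (6, 1, -1).
v_2 = A·v_1 = (-12, -9, 10).
v_3 = A·v_2 = (26, -5, -50).
v_4 = A·v_3 = (-162, 43, 116).

v_4 = (-162, 43, 116)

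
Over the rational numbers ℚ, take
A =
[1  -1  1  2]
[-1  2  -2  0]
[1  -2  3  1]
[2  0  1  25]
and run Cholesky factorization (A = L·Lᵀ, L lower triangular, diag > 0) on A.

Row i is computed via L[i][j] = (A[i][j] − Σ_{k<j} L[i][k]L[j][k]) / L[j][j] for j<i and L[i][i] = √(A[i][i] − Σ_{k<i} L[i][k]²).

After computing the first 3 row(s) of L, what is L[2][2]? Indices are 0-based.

Step 1: L[0][0] = √(1) = 1.
  L[1][0] = (-1) / L[0][0] = -1.
Step 2: L[1][1] = √(1) = 1.
  L[2][0] = (1) / L[0][0] = 1.
  L[2][1] = (-1) / L[1][1] = -1.
Step 3: L[2][2] = √(1) = 1.

L[2][2] = 1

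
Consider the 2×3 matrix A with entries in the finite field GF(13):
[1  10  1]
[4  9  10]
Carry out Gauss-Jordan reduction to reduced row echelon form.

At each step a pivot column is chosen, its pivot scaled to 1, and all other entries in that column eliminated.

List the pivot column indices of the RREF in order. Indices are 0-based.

pivot(0,0)=1: scale R0 → (1, 10, 1)
  clear (1,0): R1 −= (4)R0 → (0, 8, 6)
pivot(1,1)=8: scale R1 → (0, 1, 4)
  clear (0,1): R0 −= (10)R1 → (1, 0, 0)

pivot columns: 0, 1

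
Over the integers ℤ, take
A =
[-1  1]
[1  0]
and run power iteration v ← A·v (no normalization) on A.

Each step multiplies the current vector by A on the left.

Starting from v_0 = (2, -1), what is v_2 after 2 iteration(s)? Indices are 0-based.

v_0 = (2, -1).
v_1 = A·v_0 = (-3, 2).
v_2 = A·v_1 = (5, -3).

v_2 = (5, -3)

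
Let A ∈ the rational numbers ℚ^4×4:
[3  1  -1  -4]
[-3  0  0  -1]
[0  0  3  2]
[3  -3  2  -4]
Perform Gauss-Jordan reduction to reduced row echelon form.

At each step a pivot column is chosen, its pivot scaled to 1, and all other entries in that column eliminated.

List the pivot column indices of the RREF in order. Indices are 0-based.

pivot columns: 0, 1, 2, 3

pivot(0,0)=3: scale R0 → (1, 1/3, -1/3, -4/3)
  clear (1,0): R1 −= (-3)R0 → (0, 1, -1, -5)
  clear (3,0): R3 −= (3)R0 → (0, -4, 3, 0)
pivot(1,1)=1: scale R1 → (0, 1, -1, -5)
  clear (0,1): R0 −= (1/3)R1 → (1, 0, 0, 1/3)
  clear (3,1): R3 −= (-4)R1 → (0, 0, -1, -20)
pivot(2,2)=3: scale R2 → (0, 0, 1, 2/3)
  clear (1,2): R1 −= (-1)R2 → (0, 1, 0, -13/3)
  clear (3,2): R3 −= (-1)R2 → (0, 0, 0, -58/3)
pivot(3,3)=-58/3: scale R3 → (0, 0, 0, 1)
  clear (0,3): R0 −= (1/3)R3 → (1, 0, 0, 0)
  clear (1,3): R1 −= (-13/3)R3 → (0, 1, 0, 0)
  clear (2,3): R2 −= (2/3)R3 → (0, 0, 1, 0)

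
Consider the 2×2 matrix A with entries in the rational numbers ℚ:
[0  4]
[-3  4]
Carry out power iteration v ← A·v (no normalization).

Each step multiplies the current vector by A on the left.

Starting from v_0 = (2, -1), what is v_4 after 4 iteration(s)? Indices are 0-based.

v_0 = (2, -1).
v_1 = A·v_0 = (-4, -10).
v_2 = A·v_1 = (-40, -28).
v_3 = A·v_2 = (-112, 8).
v_4 = A·v_3 = (32, 368).

v_4 = (32, 368)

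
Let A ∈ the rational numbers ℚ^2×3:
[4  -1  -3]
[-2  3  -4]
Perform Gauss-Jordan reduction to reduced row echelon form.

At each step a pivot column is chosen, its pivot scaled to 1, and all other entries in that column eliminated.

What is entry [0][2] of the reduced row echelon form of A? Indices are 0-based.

M[0][2] = -13/10

step 1: normalize row 0 (÷4) = (1, -1/4, -3/4)
  row 1: subtract -2×row0 = (0, 5/2, -11/2)
step 2: normalize row 1 (÷5/2) = (0, 1, -11/5)
  row 0: subtract -1/4×row1 = (1, 0, -13/10)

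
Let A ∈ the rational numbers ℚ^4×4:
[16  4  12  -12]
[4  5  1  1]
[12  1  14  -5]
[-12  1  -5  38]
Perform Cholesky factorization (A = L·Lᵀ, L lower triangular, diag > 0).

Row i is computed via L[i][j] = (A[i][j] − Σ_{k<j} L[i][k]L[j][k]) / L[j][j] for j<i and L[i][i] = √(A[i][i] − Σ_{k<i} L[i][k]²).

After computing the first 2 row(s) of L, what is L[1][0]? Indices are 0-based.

L[1][0] = 1

Step 1: L[0][0] = √(16) = 4.
  L[1][0] = (4) / L[0][0] = 1.
Step 2: L[1][1] = √(4) = 2.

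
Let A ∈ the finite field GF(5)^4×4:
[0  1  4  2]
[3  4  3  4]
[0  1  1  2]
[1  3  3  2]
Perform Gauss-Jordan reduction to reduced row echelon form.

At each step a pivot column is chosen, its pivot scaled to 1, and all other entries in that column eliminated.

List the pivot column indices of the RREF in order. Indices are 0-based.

pivot columns: 0, 1, 2, 3

[1] R0 <-> R1
[1] R0 /= 3  ⇒  (1, 3, 1, 3)
     R3 -= 1·R0  ⇒  (0, 0, 2, 4)
[2] R1 /= 1  ⇒  (0, 1, 4, 2)
     R0 -= 3·R1  ⇒  (1, 0, 4, 2)
     R2 -= 1·R1  ⇒  (0, 0, 2, 0)
[3] R2 /= 2  ⇒  (0, 0, 1, 0)
     R0 -= 4·R2  ⇒  (1, 0, 0, 2)
     R1 -= 4·R2  ⇒  (0, 1, 0, 2)
     R3 -= 2·R2  ⇒  (0, 0, 0, 4)
[4] R3 /= 4  ⇒  (0, 0, 0, 1)
     R0 -= 2·R3  ⇒  (1, 0, 0, 0)
     R1 -= 2·R3  ⇒  (0, 1, 0, 0)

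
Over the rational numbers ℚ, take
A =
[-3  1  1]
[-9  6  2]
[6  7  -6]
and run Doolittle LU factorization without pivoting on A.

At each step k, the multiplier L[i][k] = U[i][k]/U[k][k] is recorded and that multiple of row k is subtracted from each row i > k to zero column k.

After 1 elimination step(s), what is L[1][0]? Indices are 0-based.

k=0: U[0][0]=-3
  eliminate (1,0): mult=3, new row 1: (0, 3, -1); set L[1][0]=3
  eliminate (2,0): mult=-2, new row 2: (0, 9, -4); set L[2][0]=-2

L[1][0] = 3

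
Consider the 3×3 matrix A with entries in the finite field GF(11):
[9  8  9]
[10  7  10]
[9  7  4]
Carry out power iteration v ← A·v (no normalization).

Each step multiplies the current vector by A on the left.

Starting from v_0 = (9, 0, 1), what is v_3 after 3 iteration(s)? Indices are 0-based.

v_0 = (9, 0, 1).
v_1 = A·v_0 = (2, 1, 8).
v_2 = A·v_1 = (10, 8, 2).
v_3 = A·v_2 = (7, 0, 0).

v_3 = (7, 0, 0)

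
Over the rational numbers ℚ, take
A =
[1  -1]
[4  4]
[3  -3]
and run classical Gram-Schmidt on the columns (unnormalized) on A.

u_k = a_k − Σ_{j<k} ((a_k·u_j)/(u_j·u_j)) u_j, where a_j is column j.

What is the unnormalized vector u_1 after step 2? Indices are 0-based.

u_1 = (-16/13, 40/13, -48/13)

Step 1: u_0 = a_0 = (1, 4, 3).
Step 2: u_1 = a_1 − (3/13)·u_0 = (-16/13, 40/13, -48/13).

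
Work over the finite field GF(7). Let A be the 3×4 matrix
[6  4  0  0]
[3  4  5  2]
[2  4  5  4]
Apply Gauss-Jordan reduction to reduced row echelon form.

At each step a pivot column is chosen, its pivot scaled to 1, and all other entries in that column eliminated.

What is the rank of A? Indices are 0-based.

rank = 3

[1] R0 /= 6  ⇒  (1, 3, 0, 0)
     R1 -= 3·R0  ⇒  (0, 2, 5, 2)
     R2 -= 2·R0  ⇒  (0, 5, 5, 4)
[2] R1 /= 2  ⇒  (0, 1, 6, 1)
     R0 -= 3·R1  ⇒  (1, 0, 3, 4)
     R2 -= 5·R1  ⇒  (0, 0, 3, 6)
[3] R2 /= 3  ⇒  (0, 0, 1, 2)
     R0 -= 3·R2  ⇒  (1, 0, 0, 5)
     R1 -= 6·R2  ⇒  (0, 1, 0, 3)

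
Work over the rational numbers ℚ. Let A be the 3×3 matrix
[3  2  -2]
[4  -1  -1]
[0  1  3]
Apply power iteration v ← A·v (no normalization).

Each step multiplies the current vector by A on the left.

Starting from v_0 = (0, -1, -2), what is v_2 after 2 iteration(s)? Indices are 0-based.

v_0 = (0, -1, -2).
v_1 = A·v_0 = (2, 3, -7).
v_2 = A·v_1 = (26, 12, -18).

v_2 = (26, 12, -18)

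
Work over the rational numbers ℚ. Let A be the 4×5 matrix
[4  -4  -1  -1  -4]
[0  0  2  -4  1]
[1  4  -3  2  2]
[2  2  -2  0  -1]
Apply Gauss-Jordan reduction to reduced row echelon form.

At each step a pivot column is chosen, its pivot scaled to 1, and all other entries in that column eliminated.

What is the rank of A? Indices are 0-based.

pivot(0,0)=4: scale R0 → (1, -1, -1/4, -1/4, -1)
  clear (2,0): R2 −= (1)R0 → (0, 5, -11/4, 9/4, 3)
  clear (3,0): R3 −= (2)R0 → (0, 4, -3/2, 1/2, 1)
pivot(1,1): swap R1↔R2
pivot(1,1)=5: scale R1 → (0, 1, -11/20, 9/20, 3/5)
  clear (0,1): R0 −= (-1)R1 → (1, 0, -4/5, 1/5, -2/5)
  clear (3,1): R3 −= (4)R1 → (0, 0, 7/10, -13/10, -7/5)
pivot(2,2)=2: scale R2 → (0, 0, 1, -2, 1/2)
  clear (0,2): R0 −= (-4/5)R2 → (1, 0, 0, -7/5, 0)
  clear (1,2): R1 −= (-11/20)R2 → (0, 1, 0, -13/20, 7/8)
  clear (3,2): R3 −= (7/10)R2 → (0, 0, 0, 1/10, -7/4)
pivot(3,3)=1/10: scale R3 → (0, 0, 0, 1, -35/2)
  clear (0,3): R0 −= (-7/5)R3 → (1, 0, 0, 0, -49/2)
  clear (1,3): R1 −= (-13/20)R3 → (0, 1, 0, 0, -21/2)
  clear (2,3): R2 −= (-2)R3 → (0, 0, 1, 0, -69/2)

rank = 4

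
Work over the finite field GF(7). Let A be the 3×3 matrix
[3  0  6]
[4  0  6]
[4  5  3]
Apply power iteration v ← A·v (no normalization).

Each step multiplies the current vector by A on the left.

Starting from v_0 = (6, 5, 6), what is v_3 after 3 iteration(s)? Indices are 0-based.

v_0 = (6, 5, 6).
v_1 = A·v_0 = (5, 4, 4).
v_2 = A·v_1 = (4, 2, 3).
v_3 = A·v_2 = (2, 6, 0).

v_3 = (2, 6, 0)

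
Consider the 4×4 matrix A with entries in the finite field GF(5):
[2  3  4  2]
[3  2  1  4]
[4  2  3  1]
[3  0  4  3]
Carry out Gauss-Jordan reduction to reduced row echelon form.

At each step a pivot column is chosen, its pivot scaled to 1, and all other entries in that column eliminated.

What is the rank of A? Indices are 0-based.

step 1: normalize row 0 (÷2) = (1, 4, 2, 1)
  row 1: subtract 3×row0 = (0, 0, 0, 1)
  row 2: subtract 4×row0 = (0, 1, 0, 2)
  row 3: subtract 3×row0 = (0, 3, 3, 0)
step 2: exchange rows 1,2
step 2: normalize row 1 (÷1) = (0, 1, 0, 2)
  row 0: subtract 4×row1 = (1, 0, 2, 3)
  row 3: subtract 3×row1 = (0, 0, 3, 4)
step 3: exchange rows 2,3
step 3: normalize row 2 (÷3) = (0, 0, 1, 3)
  row 0: subtract 2×row2 = (1, 0, 0, 2)
step 4: normalize row 3 (÷1) = (0, 0, 0, 1)
  row 0: subtract 2×row3 = (1, 0, 0, 0)
  row 1: subtract 2×row3 = (0, 1, 0, 0)
  row 2: subtract 3×row3 = (0, 0, 1, 0)

rank = 4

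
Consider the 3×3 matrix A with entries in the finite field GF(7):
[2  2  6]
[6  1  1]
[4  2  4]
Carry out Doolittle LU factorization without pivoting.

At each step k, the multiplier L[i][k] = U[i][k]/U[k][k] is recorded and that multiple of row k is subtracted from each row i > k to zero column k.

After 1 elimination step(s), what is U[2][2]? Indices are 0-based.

U[2][2] = 6

k=0: U[0][0]=2
  eliminate (1,0): mult=3, new row 1: (0, 2, 4); set L[1][0]=3
  eliminate (2,0): mult=2, new row 2: (0, 5, 6); set L[2][0]=2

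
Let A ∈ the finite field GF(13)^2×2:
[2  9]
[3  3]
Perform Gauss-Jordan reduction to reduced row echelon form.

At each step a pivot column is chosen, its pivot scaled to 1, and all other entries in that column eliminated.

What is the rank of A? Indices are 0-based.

rank = 2

step 1: normalize row 0 (÷2) = (1, 11)
  row 1: subtract 3×row0 = (0, 9)
step 2: normalize row 1 (÷9) = (0, 1)
  row 0: subtract 11×row1 = (1, 0)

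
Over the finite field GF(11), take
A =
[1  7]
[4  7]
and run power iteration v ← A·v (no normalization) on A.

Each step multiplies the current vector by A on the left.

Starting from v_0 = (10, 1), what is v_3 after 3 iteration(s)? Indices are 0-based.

v_0 = (10, 1).
v_1 = A·v_0 = (6, 3).
v_2 = A·v_1 = (5, 1).
v_3 = A·v_2 = (1, 5).

v_3 = (1, 5)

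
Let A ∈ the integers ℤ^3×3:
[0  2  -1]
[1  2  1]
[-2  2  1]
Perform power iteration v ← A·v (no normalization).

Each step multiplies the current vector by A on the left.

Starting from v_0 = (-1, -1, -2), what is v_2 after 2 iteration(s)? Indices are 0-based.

v_2 = (-8, -12, -12)

v_0 = (-1, -1, -2).
v_1 = A·v_0 = (0, -5, -2).
v_2 = A·v_1 = (-8, -12, -12).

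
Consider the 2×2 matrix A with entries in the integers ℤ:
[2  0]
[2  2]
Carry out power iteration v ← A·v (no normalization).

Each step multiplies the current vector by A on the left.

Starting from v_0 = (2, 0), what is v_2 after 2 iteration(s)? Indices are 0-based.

v_0 = (2, 0).
v_1 = A·v_0 = (4, 4).
v_2 = A·v_1 = (8, 16).

v_2 = (8, 16)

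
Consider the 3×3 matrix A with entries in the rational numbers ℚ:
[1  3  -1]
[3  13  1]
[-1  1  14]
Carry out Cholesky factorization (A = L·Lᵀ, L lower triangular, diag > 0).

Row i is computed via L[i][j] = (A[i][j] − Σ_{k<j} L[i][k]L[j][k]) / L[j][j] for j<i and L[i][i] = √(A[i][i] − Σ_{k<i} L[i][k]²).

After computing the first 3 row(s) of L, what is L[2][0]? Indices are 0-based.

Step 1: L[0][0] = √(1) = 1.
  L[1][0] = (3) / L[0][0] = 3.
Step 2: L[1][1] = √(4) = 2.
  L[2][0] = (-1) / L[0][0] = -1.
  L[2][1] = (4) / L[1][1] = 2.
Step 3: L[2][2] = √(9) = 3.

L[2][0] = -1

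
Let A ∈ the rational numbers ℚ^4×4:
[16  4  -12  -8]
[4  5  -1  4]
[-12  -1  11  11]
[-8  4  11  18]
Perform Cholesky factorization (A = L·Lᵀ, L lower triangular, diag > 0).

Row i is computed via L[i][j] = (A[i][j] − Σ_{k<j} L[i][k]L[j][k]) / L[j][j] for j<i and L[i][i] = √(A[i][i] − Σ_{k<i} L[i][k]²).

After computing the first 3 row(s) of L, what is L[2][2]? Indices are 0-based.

Step 1: L[0][0] = √(16) = 4.
  L[1][0] = (4) / L[0][0] = 1.
Step 2: L[1][1] = √(4) = 2.
  L[2][0] = (-12) / L[0][0] = -3.
  L[2][1] = (2) / L[1][1] = 1.
Step 3: L[2][2] = √(1) = 1.

L[2][2] = 1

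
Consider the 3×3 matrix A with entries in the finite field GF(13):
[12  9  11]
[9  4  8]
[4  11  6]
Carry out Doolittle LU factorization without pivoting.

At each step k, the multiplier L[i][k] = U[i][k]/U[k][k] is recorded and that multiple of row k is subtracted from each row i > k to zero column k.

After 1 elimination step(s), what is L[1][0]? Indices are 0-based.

L[1][0] = 4

k=0: U[0][0]=12
  eliminate (1,0): mult=4, new row 1: (0, 7, 3); set L[1][0]=4
  eliminate (2,0): mult=9, new row 2: (0, 8, 11); set L[2][0]=9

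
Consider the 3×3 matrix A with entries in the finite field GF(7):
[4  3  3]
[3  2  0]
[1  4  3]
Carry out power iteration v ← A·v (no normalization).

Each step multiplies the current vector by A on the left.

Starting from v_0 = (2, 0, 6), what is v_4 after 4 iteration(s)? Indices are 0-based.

v_4 = (5, 4, 2)

v_0 = (2, 0, 6).
v_1 = A·v_0 = (5, 6, 6).
v_2 = A·v_1 = (0, 6, 5).
v_3 = A·v_2 = (5, 5, 4).
v_4 = A·v_3 = (5, 4, 2).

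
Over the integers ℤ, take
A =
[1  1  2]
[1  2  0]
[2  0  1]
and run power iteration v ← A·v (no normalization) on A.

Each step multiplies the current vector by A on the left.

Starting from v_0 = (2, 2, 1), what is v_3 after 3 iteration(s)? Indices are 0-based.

v_0 = (2, 2, 1).
v_1 = A·v_0 = (6, 6, 5).
v_2 = A·v_1 = (22, 18, 17).
v_3 = A·v_2 = (74, 58, 61).

v_3 = (74, 58, 61)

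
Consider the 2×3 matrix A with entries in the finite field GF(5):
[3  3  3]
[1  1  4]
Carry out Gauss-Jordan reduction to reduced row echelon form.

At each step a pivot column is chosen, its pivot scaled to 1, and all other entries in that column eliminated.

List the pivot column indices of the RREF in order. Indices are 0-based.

[1] R0 /= 3  ⇒  (1, 1, 1)
     R1 -= 1·R0  ⇒  (0, 0, 3)
column 1 empty below row 1
[2] R1 /= 3  ⇒  (0, 0, 1)
     R0 -= 1·R1  ⇒  (1, 1, 0)

pivot columns: 0, 2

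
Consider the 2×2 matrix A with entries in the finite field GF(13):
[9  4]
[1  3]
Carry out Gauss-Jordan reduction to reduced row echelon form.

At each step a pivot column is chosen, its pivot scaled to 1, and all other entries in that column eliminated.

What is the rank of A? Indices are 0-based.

rank = 2

pivot(0,0)=9: scale R0 → (1, 12)
  clear (1,0): R1 −= (1)R0 → (0, 4)
pivot(1,1)=4: scale R1 → (0, 1)
  clear (0,1): R0 −= (12)R1 → (1, 0)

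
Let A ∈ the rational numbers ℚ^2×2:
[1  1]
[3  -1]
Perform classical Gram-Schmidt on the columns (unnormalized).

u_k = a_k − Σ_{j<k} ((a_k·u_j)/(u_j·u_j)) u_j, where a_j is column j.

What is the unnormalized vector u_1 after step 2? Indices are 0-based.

Step 1: u_0 = a_0 = (1, 3).
Step 2: u_1 = a_1 − (-1/5)·u_0 = (6/5, -2/5).

u_1 = (6/5, -2/5)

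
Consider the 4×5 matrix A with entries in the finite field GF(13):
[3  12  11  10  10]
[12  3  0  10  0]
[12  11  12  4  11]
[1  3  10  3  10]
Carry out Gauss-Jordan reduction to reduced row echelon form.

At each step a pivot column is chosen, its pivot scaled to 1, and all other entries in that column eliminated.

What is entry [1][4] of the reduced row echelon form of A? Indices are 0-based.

M[1][4] = 8

[1] R0 /= 3  ⇒  (1, 4, 8, 12, 12)
     R1 -= 12·R0  ⇒  (0, 7, 8, 9, 12)
     R2 -= 12·R0  ⇒  (0, 2, 7, 3, 10)
     R3 -= 1·R0  ⇒  (0, 12, 2, 4, 11)
[2] R1 /= 7  ⇒  (0, 1, 3, 5, 11)
     R0 -= 4·R1  ⇒  (1, 0, 9, 5, 7)
     R2 -= 2·R1  ⇒  (0, 0, 1, 6, 1)
     R3 -= 12·R1  ⇒  (0, 0, 5, 9, 9)
[3] R2 /= 1  ⇒  (0, 0, 1, 6, 1)
     R0 -= 9·R2  ⇒  (1, 0, 0, 3, 11)
     R1 -= 3·R2  ⇒  (0, 1, 0, 0, 8)
     R3 -= 5·R2  ⇒  (0, 0, 0, 5, 4)
[4] R3 /= 5  ⇒  (0, 0, 0, 1, 6)
     R0 -= 3·R3  ⇒  (1, 0, 0, 0, 6)
     R2 -= 6·R3  ⇒  (0, 0, 1, 0, 4)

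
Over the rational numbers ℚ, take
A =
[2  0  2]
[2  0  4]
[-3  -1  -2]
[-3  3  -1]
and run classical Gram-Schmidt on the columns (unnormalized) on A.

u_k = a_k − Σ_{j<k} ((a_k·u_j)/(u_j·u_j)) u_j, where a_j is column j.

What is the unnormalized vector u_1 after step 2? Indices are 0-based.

Step 1: u_0 = a_0 = (2, 2, -3, -3).
Step 2: u_1 = a_1 − (-3/13)·u_0 = (6/13, 6/13, -22/13, 30/13).

u_1 = (6/13, 6/13, -22/13, 30/13)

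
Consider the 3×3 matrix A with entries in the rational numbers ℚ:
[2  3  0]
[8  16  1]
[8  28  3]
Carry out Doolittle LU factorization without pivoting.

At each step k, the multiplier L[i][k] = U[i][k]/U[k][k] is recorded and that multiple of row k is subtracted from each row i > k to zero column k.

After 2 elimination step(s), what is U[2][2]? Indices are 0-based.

k=0: U[0][0]=2
  eliminate (1,0): mult=4, new row 1: (0, 4, 1); set L[1][0]=4
  eliminate (2,0): mult=4, new row 2: (0, 16, 3); set L[2][0]=4
k=1: U[1][1]=4
  eliminate (2,1): mult=4, new row 2: (0, 0, -1); set L[2][1]=4

U[2][2] = -1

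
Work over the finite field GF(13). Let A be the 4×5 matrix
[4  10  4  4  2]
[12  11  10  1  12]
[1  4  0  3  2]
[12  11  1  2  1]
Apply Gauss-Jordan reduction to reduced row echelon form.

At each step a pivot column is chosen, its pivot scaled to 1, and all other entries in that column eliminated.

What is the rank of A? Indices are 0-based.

pivot(0,0)=4: scale R0 → (1, 9, 1, 1, 7)
  clear (1,0): R1 −= (12)R0 → (0, 7, 11, 2, 6)
  clear (2,0): R2 −= (1)R0 → (0, 8, 12, 2, 8)
  clear (3,0): R3 −= (12)R0 → (0, 7, 2, 3, 8)
pivot(1,1)=7: scale R1 → (0, 1, 9, 4, 12)
  clear (0,1): R0 −= (9)R1 → (1, 0, 11, 4, 3)
  clear (2,1): R2 −= (8)R1 → (0, 0, 5, 9, 3)
  clear (3,1): R3 −= (7)R1 → (0, 0, 4, 1, 2)
pivot(2,2)=5: scale R2 → (0, 0, 1, 7, 11)
  clear (0,2): R0 −= (11)R2 → (1, 0, 0, 5, 12)
  clear (1,2): R1 −= (9)R2 → (0, 1, 0, 6, 4)
  clear (3,2): R3 −= (4)R2 → (0, 0, 0, 12, 10)
pivot(3,3)=12: scale R3 → (0, 0, 0, 1, 3)
  clear (0,3): R0 −= (5)R3 → (1, 0, 0, 0, 10)
  clear (1,3): R1 −= (6)R3 → (0, 1, 0, 0, 12)
  clear (2,3): R2 −= (7)R3 → (0, 0, 1, 0, 3)

rank = 4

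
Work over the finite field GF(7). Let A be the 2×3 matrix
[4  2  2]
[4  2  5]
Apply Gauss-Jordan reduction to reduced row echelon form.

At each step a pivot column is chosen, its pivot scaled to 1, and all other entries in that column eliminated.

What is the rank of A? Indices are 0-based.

rank = 2

pivot(0,0)=4: scale R0 → (1, 4, 4)
  clear (1,0): R1 −= (4)R0 → (0, 0, 3)
col 1: no nonzero at/below row 1; advance.
pivot(1,2)=3: scale R1 → (0, 0, 1)
  clear (0,2): R0 −= (4)R1 → (1, 4, 0)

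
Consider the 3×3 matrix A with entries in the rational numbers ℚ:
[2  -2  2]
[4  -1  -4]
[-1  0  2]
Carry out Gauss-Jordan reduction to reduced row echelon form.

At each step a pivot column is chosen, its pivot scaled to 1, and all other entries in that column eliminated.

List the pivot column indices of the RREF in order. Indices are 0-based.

pivot columns: 0, 1, 2

[1] R0 /= 2  ⇒  (1, -1, 1)
     R1 -= 4·R0  ⇒  (0, 3, -8)
     R2 -= -1·R0  ⇒  (0, -1, 3)
[2] R1 /= 3  ⇒  (0, 1, -8/3)
     R0 -= -1·R1  ⇒  (1, 0, -5/3)
     R2 -= -1·R1  ⇒  (0, 0, 1/3)
[3] R2 /= 1/3  ⇒  (0, 0, 1)
     R0 -= -5/3·R2  ⇒  (1, 0, 0)
     R1 -= -8/3·R2  ⇒  (0, 1, 0)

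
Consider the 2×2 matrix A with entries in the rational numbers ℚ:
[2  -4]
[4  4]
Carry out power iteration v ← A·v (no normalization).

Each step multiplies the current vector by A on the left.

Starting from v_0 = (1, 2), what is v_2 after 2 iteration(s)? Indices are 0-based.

v_2 = (-60, 24)

v_0 = (1, 2).
v_1 = A·v_0 = (-6, 12).
v_2 = A·v_1 = (-60, 24).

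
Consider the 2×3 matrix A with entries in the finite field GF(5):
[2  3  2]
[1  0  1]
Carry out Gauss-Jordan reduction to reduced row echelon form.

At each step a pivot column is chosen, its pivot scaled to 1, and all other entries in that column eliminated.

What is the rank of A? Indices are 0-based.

rank = 2

pivot(0,0)=2: scale R0 → (1, 4, 1)
  clear (1,0): R1 −= (1)R0 → (0, 1, 0)
pivot(1,1)=1: scale R1 → (0, 1, 0)
  clear (0,1): R0 −= (4)R1 → (1, 0, 1)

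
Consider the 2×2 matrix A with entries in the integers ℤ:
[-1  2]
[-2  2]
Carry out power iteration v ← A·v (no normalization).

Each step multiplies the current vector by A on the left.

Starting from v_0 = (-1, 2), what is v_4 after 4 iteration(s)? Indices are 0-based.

v_0 = (-1, 2).
v_1 = A·v_0 = (5, 6).
v_2 = A·v_1 = (7, 2).
v_3 = A·v_2 = (-3, -10).
v_4 = A·v_3 = (-17, -14).

v_4 = (-17, -14)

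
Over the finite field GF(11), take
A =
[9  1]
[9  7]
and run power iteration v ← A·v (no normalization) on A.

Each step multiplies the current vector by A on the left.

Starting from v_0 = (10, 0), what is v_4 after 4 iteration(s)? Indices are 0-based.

v_0 = (10, 0).
v_1 = A·v_0 = (2, 2).
v_2 = A·v_1 = (9, 10).
v_3 = A·v_2 = (3, 8).
v_4 = A·v_3 = (2, 6).

v_4 = (2, 6)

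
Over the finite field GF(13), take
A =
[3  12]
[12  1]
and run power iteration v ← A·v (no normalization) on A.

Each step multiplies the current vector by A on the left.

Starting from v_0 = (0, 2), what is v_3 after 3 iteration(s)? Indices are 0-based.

v_3 = (11, 12)

v_0 = (0, 2).
v_1 = A·v_0 = (11, 2).
v_2 = A·v_1 = (5, 4).
v_3 = A·v_2 = (11, 12).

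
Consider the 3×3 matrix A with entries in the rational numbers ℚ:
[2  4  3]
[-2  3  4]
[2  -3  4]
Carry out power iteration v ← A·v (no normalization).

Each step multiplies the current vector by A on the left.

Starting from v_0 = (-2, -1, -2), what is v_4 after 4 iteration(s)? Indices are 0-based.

v_0 = (-2, -1, -2).
v_1 = A·v_0 = (-14, -7, -9).
v_2 = A·v_1 = (-83, -29, -43).
v_3 = A·v_2 = (-411, -93, -251).
v_4 = A·v_3 = (-1947, -461, -1547).

v_4 = (-1947, -461, -1547)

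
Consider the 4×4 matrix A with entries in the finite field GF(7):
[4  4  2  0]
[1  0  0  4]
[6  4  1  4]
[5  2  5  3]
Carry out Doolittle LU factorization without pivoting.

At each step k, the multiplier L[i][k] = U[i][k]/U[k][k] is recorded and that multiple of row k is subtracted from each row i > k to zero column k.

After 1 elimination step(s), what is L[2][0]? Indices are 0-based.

L[2][0] = 5

k=0: U[0][0]=4
  eliminate (1,0): mult=2, new row 1: (0, 6, 3, 4); set L[1][0]=2
  eliminate (2,0): mult=5, new row 2: (0, 5, 5, 4); set L[2][0]=5
  eliminate (3,0): mult=3, new row 3: (0, 4, 6, 3); set L[3][0]=3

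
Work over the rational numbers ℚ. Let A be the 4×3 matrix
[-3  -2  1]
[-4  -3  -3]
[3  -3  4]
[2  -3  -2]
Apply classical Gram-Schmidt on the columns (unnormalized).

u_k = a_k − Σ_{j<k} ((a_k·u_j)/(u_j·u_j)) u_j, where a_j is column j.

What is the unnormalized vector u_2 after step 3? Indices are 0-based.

u_2 = (2715/1169, -1450/1169, 3065/1169, -3425/1169)

Step 1: u_0 = a_0 = (-3, -4, 3, 2).
Step 2: u_1 = a_1 − (3/38)·u_0 = (-67/38, -51/19, -123/38, -60/19).
Step 3: u_2 = a_2 − (17/38)·u_0 − (-13/1169)·u_1 = (2715/1169, -1450/1169, 3065/1169, -3425/1169).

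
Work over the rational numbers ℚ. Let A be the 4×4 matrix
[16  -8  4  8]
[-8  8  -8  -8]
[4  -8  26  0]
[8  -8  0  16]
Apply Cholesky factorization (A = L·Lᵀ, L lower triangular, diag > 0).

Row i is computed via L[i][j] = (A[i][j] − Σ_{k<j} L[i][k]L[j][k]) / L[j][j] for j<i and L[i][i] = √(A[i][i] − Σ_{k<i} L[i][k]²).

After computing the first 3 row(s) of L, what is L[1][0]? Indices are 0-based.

L[1][0] = -2

Step 1: L[0][0] = √(16) = 4.
  L[1][0] = (-8) / L[0][0] = -2.
Step 2: L[1][1] = √(4) = 2.
  L[2][0] = (4) / L[0][0] = 1.
  L[2][1] = (-6) / L[1][1] = -3.
Step 3: L[2][2] = √(16) = 4.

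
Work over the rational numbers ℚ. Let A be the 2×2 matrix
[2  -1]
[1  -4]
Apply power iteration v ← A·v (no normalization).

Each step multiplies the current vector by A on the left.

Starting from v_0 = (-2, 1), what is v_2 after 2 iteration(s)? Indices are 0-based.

v_2 = (-4, 19)

v_0 = (-2, 1).
v_1 = A·v_0 = (-5, -6).
v_2 = A·v_1 = (-4, 19).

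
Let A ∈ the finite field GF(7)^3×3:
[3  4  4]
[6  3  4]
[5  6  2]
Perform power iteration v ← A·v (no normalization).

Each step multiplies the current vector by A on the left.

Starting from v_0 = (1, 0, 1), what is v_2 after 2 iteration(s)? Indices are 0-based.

v_0 = (1, 0, 1).
v_1 = A·v_0 = (0, 3, 0).
v_2 = A·v_1 = (5, 2, 4).

v_2 = (5, 2, 4)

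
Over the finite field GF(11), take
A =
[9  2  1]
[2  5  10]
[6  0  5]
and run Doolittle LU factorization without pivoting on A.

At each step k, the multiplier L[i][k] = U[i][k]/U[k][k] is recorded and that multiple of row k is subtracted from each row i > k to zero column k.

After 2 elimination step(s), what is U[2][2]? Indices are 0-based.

U[2][2] = 8

[col 0] pivot 9
  R1 -= 10*R0 → (0, 7, 0)  (L[1][0] := 10)
  R2 -= 8*R0 → (0, 6, 8)  (L[2][0] := 8)
[col 1] pivot 7
  R2 -= 4*R1 → (0, 0, 8)  (L[2][1] := 4)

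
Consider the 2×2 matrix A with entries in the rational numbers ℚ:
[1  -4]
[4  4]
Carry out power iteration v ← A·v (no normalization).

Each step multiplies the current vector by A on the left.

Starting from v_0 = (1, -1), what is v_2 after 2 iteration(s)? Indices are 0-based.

v_2 = (5, 20)

v_0 = (1, -1).
v_1 = A·v_0 = (5, 0).
v_2 = A·v_1 = (5, 20).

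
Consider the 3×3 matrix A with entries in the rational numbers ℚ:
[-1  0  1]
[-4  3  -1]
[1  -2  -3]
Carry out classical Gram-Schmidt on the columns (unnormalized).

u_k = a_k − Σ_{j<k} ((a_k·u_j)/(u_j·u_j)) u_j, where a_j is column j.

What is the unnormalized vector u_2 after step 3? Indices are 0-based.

u_2 = (40/19, -16/19, -24/19)

Step 1: u_0 = a_0 = (-1, -4, 1).
Step 2: u_1 = a_1 − (-7/9)·u_0 = (-7/9, -1/9, -11/9).
Step 3: u_2 = a_2 − (0)·u_0 − (27/19)·u_1 = (40/19, -16/19, -24/19).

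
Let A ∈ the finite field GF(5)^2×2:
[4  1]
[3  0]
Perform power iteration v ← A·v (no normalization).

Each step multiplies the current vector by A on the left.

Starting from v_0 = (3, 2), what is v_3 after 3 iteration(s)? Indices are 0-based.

v_0 = (3, 2).
v_1 = A·v_0 = (4, 4).
v_2 = A·v_1 = (0, 2).
v_3 = A·v_2 = (2, 0).

v_3 = (2, 0)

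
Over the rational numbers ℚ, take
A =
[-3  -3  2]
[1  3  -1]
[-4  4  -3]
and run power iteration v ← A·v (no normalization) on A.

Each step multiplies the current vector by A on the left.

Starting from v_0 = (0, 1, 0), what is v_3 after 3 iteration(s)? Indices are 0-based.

v_0 = (0, 1, 0).
v_1 = A·v_0 = (-3, 3, 4).
v_2 = A·v_1 = (8, 2, 12).
v_3 = A·v_2 = (-6, 2, -60).

v_3 = (-6, 2, -60)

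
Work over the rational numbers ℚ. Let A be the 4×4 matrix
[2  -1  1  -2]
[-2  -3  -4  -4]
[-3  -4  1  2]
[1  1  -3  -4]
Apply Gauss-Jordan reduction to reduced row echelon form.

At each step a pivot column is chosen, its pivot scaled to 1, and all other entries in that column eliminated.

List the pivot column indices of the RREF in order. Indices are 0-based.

pivot columns: 0, 1, 2, 3

[1] R0 /= 2  ⇒  (1, -1/2, 1/2, -1)
     R1 -= -2·R0  ⇒  (0, -4, -3, -6)
     R2 -= -3·R0  ⇒  (0, -11/2, 5/2, -1)
     R3 -= 1·R0  ⇒  (0, 3/2, -7/2, -3)
[2] R1 /= -4  ⇒  (0, 1, 3/4, 3/2)
     R0 -= -1/2·R1  ⇒  (1, 0, 7/8, -1/4)
     R2 -= -11/2·R1  ⇒  (0, 0, 53/8, 29/4)
     R3 -= 3/2·R1  ⇒  (0, 0, -37/8, -21/4)
[3] R2 /= 53/8  ⇒  (0, 0, 1, 58/53)
     R0 -= 7/8·R2  ⇒  (1, 0, 0, -64/53)
     R1 -= 3/4·R2  ⇒  (0, 1, 0, 36/53)
     R3 -= -37/8·R2  ⇒  (0, 0, 0, -10/53)
[4] R3 /= -10/53  ⇒  (0, 0, 0, 1)
     R0 -= -64/53·R3  ⇒  (1, 0, 0, 0)
     R1 -= 36/53·R3  ⇒  (0, 1, 0, 0)
     R2 -= 58/53·R3  ⇒  (0, 0, 1, 0)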